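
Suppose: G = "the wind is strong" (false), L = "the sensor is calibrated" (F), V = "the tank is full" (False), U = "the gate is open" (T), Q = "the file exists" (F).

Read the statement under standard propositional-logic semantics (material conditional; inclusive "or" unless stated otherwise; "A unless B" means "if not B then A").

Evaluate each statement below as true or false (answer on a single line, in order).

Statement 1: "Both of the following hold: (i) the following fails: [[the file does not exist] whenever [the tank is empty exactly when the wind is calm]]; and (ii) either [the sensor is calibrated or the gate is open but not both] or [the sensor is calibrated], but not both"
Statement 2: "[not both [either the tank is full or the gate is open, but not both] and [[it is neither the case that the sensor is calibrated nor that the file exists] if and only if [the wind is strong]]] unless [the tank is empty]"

Statement 1: This is ~((~V <-> ~G) -> ~Q) & ((L xor U) xor L).

~V = ~F = T
~G = ~F = T
~V <-> ~G = T <-> T = T
~Q = ~F = T
(~V <-> ~G) -> ~Q = T -> T = T
~((~V <-> ~G) -> ~Q) = ~T = F
L xor U = F xor T = T
(L xor U) xor L = T xor F = T
~((~V <-> ~G) -> ~Q) & ((L xor U) xor L) = F & T = F
Thus Statement 1 is false.

Statement 2: Parsed as ((V xor U) nand ((L nor Q) <-> G)) | ~V

V xor U = F xor T = T
L nor Q = F nor F = T
(L nor Q) <-> G = T <-> F = F
(V xor U) nand ((L nor Q) <-> G) = T nand F = T
~V = ~F = T
((V xor U) nand ((L nor Q) <-> G)) | ~V = T | T = T
So Statement 2 is true.

Statement 1 F; Statement 2 T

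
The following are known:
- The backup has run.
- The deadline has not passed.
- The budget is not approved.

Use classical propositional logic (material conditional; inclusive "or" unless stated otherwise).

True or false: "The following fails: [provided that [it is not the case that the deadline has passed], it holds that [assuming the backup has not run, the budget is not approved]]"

Let U = "the deadline has passed" (False), M = "the backup has run" (True), S = "the budget is approved" (False).
Formalization: not (not U -> (not M -> not S))

not U = not False = True
not M = not True = False
not S = not False = True
not M -> not S = False -> True = True
not U -> (not M -> not S) = True -> True = True
not (not U -> (not M -> not S)) = not True = False

False.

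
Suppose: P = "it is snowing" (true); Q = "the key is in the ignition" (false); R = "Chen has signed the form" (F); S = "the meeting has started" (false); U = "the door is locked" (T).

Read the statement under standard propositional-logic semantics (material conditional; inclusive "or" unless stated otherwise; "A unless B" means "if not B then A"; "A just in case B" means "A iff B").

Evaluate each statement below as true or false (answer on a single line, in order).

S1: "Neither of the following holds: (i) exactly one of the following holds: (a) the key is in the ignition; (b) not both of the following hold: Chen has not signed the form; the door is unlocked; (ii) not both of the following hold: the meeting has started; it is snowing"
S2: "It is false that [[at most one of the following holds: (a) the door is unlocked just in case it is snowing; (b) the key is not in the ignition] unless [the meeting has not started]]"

S1: Formalization: (Q xor (not R nand not U)) nor (S nand P)

not R = not False = True
not U = not True = False
not R nand not U = True nand False = True
Q xor (not R nand not U) = False xor True = True
S nand P = False nand True = True
(Q xor (not R nand not U)) nor (S nand P) = True nor True = False
So S1 is false.

S2: Parsed as not (((not U iff P) nand not Q) or not S)

not U = not True = False
not U iff P = False iff True = False
not Q = not False = True
(not U iff P) nand not Q = False nand True = True
not S = not False = True
((not U iff P) nand not Q) or not S = True or True = True
not (((not U iff P) nand not Q) or not S) = not True = False
Hence S2 is false.

S1 False; S2 False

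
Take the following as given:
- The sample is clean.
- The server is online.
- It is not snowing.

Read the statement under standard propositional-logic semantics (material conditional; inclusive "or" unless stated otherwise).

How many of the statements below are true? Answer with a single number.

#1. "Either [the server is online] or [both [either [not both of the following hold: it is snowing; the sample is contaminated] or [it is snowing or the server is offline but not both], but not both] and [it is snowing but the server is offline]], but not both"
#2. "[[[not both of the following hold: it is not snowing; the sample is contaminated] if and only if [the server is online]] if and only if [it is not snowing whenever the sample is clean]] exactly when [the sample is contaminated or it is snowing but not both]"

Let Q = "the server is online" (True), R = "it is snowing" (False), P = "the sample is contaminated" (False).

#1: Parsed as Q xor (((R nand P) xor (R xor not Q)) and (R and not Q))

R nand P = False nand False = True
not Q = not True = False
R xor not Q = False xor False = False
(R nand P) xor (R xor not Q) = True xor False = True
not Q = not True = False
R and not Q = False and False = False
((R nand P) xor (R xor not Q)) and (R and not Q) = True and False = False
Q xor (((R nand P) xor (R xor not Q)) and (R and not Q)) = True xor False = True
Hence #1 is true.

#2: Parsed as (((not R nand P) iff Q) iff (not P -> not R)) iff (P xor R)

not R = not False = True
not R nand P = True nand False = True
(not R nand P) iff Q = True iff True = True
not P = not False = True
not R = not False = True
not P -> not R = True -> True = True
((not R nand P) iff Q) iff (not P -> not R) = True iff True = True
P xor R = False xor False = False
(((not R nand P) iff Q) iff (not P -> not R)) iff (P xor R) = True iff False = False
So #2 is false.

1 of the 2 statements is true.

1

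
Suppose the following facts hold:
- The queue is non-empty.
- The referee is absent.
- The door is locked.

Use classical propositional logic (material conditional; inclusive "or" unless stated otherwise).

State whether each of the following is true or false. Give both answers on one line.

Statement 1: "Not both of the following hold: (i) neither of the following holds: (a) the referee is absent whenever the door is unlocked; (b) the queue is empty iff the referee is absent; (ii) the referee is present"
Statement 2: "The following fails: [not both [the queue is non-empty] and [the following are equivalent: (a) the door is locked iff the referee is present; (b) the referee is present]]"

Statement 1 T / Statement 2 T

Let S = "the door is locked" (True), P = "the referee is present" (False), M = "the queue is empty" (False).

Statement 1: In symbols: ((not S -> not P) nor (M iff not P)) nand P

not S = not True = False
not P = not False = True
not S -> not P = False -> True = True
not P = not False = True
M iff not P = False iff True = False
(not S -> not P) nor (M iff not P) = True nor False = False
((not S -> not P) nor (M iff not P)) nand P = False nand False = True
So Statement 1 is true.

Statement 2: This is not (not M nand ((S iff P) iff P)).

not M = not False = True
S iff P = True iff False = False
(S iff P) iff P = False iff False = True
not M nand ((S iff P) iff P) = True nand True = False
not (not M nand ((S iff P) iff P)) = not False = True
So Statement 2 is true.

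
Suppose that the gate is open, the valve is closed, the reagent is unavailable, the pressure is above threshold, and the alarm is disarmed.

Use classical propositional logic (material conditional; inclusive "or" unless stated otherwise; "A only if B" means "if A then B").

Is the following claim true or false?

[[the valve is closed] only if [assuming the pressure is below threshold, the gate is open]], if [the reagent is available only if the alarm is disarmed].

Let R = "the reagent is available" (False), U = "the alarm is armed" (False), Q = "the valve is open" (False), S = "the pressure is above threshold" (True), P = "the gate is open" (True).
In symbols: (R -> not U) -> (not Q -> (not S -> P))

not U = not False = True
R -> not U = False -> True = True
not Q = not False = True
not S = not True = False
not S -> P = False -> True = True
not Q -> (not S -> P) = True -> True = True
(R -> not U) -> (not Q -> (not S -> P)) = True -> True = True

True.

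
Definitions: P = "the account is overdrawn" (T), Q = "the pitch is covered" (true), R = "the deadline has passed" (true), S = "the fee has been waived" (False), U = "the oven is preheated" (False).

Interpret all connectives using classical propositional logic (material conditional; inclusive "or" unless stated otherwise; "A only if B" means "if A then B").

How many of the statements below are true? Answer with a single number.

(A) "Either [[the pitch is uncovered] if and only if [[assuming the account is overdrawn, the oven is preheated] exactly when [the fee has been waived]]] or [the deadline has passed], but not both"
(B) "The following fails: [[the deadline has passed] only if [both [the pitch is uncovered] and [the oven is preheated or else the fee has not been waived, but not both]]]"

2

(A): In symbols: (not Q iff ((P -> U) iff S)) xor R

not Q = not True = False
P -> U = True -> False = False
(P -> U) iff S = False iff False = True
not Q iff ((P -> U) iff S) = False iff True = False
(not Q iff ((P -> U) iff S)) xor R = False xor True = True
Hence (A) is true.

(B): This is not (R -> (not Q and (U xor not S))).

not Q = not True = False
not S = not False = True
U xor not S = False xor True = True
not Q and (U xor not S) = False and True = False
R -> (not Q and (U xor not S)) = True -> False = False
not (R -> (not Q and (U xor not S))) = not False = True
Hence (B) is true.

2 of the 2 statements are true.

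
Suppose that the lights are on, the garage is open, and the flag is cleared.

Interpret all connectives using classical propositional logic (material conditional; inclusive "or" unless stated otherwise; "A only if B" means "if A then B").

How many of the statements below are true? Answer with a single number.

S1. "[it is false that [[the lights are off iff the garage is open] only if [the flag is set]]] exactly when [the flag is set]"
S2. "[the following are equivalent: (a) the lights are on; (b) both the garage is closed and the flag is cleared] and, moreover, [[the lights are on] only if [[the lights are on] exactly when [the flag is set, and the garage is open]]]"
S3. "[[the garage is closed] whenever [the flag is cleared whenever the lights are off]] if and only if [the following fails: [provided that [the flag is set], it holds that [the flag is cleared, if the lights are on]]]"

2

Let P = "the lights are on" (T), Q = "the garage is closed" (F), R = "the flag is set" (F).

S1: Formalization: ~((~P <-> ~Q) -> R) <-> R

~P = ~T = F
~Q = ~F = T
~P <-> ~Q = F <-> T = F
(~P <-> ~Q) -> R = F -> F = T
~((~P <-> ~Q) -> R) = ~T = F
~((~P <-> ~Q) -> R) <-> R = F <-> F = T
So S1 is true.

S2: This is (P <-> (Q & ~R)) & (P -> (P <-> (R & ~Q))).

~R = ~F = T
Q & ~R = F & T = F
P <-> (Q & ~R) = T <-> F = F
~Q = ~F = T
R & ~Q = F & T = F
P <-> (R & ~Q) = T <-> F = F
P -> (P <-> (R & ~Q)) = T -> F = F
(P <-> (Q & ~R)) & (P -> (P <-> (R & ~Q))) = F & F = F
So S2 is false.

S3: This is ((~P -> ~R) -> Q) <-> ~(R -> (P -> ~R)).

~P = ~T = F
~R = ~F = T
~P -> ~R = F -> T = T
(~P -> ~R) -> Q = T -> F = F
~R = ~F = T
P -> ~R = T -> T = T
R -> (P -> ~R) = F -> T = T
~(R -> (P -> ~R)) = ~T = F
((~P -> ~R) -> Q) <-> ~(R -> (P -> ~R)) = F <-> F = T
Thus S3 is true.

True statements: 2 (S1, S3).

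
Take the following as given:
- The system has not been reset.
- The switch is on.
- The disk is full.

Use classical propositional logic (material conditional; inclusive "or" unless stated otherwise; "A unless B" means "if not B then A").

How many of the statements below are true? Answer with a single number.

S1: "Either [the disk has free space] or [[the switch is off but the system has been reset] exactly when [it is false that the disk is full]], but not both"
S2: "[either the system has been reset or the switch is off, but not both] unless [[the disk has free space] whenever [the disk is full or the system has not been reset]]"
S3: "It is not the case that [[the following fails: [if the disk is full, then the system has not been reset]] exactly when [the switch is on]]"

Let U = "the disk is full" (T), R = "the switch is on" (T), D = "the system has been reset" (F).

S1: In symbols: ~U xor ((~R & D) <-> ~U)

~U = ~T = F
~R = ~T = F
~R & D = F & F = F
~U = ~T = F
(~R & D) <-> ~U = F <-> F = T
~U xor ((~R & D) <-> ~U) = F xor T = T
Hence S1 is true.

S2: Formalization: (D xor ~R) | ((U | ~D) -> ~U)

~R = ~T = F
D xor ~R = F xor F = F
~D = ~F = T
U | ~D = T | T = T
~U = ~T = F
(U | ~D) -> ~U = T -> F = F
(D xor ~R) | ((U | ~D) -> ~U) = F | F = F
Hence S2 is false.

S3: Parsed as ~(~(U -> ~D) <-> R)

~D = ~F = T
U -> ~D = T -> T = T
~(U -> ~D) = ~T = F
~(U -> ~D) <-> R = F <-> T = F
~(~(U -> ~D) <-> R) = ~F = T
Thus S3 is true.

Count: 2.

2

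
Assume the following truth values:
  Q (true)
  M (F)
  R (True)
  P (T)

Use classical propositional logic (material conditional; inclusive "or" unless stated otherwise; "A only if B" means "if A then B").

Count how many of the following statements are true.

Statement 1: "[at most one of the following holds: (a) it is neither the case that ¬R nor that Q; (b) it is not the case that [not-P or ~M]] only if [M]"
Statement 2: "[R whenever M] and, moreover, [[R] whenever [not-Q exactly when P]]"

1

Statement 1: Formalization: ((~R nor Q) nand ~(~P | ~M)) -> M

~R = ~T = F
~R nor Q = F nor T = F
~P = ~T = F
~M = ~F = T
~P | ~M = F | T = T
~(~P | ~M) = ~T = F
(~R nor Q) nand ~(~P | ~M) = F nand F = T
((~R nor Q) nand ~(~P | ~M)) -> M = T -> F = F
So Statement 1 is false.

Statement 2: Parsed as (M -> R) & ((~Q <-> P) -> R)

M -> R = F -> T = T
~Q = ~T = F
~Q <-> P = F <-> T = F
(~Q <-> P) -> R = F -> T = T
(M -> R) & ((~Q <-> P) -> R) = T & T = T
Hence Statement 2 is true.

Count: 1.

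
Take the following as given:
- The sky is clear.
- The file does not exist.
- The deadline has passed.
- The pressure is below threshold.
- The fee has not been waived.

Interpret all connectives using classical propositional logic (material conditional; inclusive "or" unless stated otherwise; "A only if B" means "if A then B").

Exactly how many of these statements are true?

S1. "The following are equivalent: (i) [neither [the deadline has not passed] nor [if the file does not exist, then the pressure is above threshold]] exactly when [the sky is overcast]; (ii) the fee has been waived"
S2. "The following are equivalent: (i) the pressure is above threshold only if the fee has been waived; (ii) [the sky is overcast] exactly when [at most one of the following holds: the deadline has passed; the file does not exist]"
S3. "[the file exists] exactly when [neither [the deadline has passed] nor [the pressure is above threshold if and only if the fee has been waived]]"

3

Let R = "the deadline has passed" (T), V = "the file exists" (F), N = "the pressure is above threshold" (F), M = "the sky is overcast" (F), S = "the fee has been waived" (F).

S1: Formalization: ((¬R ↓ (¬V → N)) ↔ M) ↔ S

¬R = ¬T = F
¬V = ¬F = T
¬V → N = T → F = F
¬R ↓ (¬V → N) = F ↓ F = T
(¬R ↓ (¬V → N)) ↔ M = T ↔ F = F
((¬R ↓ (¬V → N)) ↔ M) ↔ S = F ↔ F = T
So S1 is true.

S2: In symbols: (N → S) ↔ (M ↔ (R ↑ ¬V))

N → S = F → F = T
¬V = ¬F = T
R ↑ ¬V = T ↑ T = F
M ↔ (R ↑ ¬V) = F ↔ F = T
(N → S) ↔ (M ↔ (R ↑ ¬V)) = T ↔ T = T
Thus S2 is true.

S3: Parsed as V ↔ (R ↓ (N ↔ S))

N ↔ S = F ↔ F = T
R ↓ (N ↔ S) = T ↓ T = F
V ↔ (R ↓ (N ↔ S)) = F ↔ F = T
Thus S3 is true.

True statements: 3.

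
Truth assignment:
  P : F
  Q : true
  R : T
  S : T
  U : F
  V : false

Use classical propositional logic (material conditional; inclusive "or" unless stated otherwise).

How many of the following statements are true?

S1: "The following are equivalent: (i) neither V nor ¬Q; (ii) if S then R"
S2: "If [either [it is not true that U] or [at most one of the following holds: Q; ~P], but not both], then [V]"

S1: In symbols: (V ↓ ¬Q) ↔ (S → R)

¬Q = ¬T = F
V ↓ ¬Q = F ↓ F = T
S → R = T → T = T
(V ↓ ¬Q) ↔ (S → R) = T ↔ T = T
So S1 is true.

S2: In symbols: (¬U ⊕ (Q ↑ ¬P)) → V

¬U = ¬F = T
¬P = ¬F = T
Q ↑ ¬P = T ↑ T = F
¬U ⊕ (Q ↑ ¬P) = T ⊕ F = T
(¬U ⊕ (Q ↑ ¬P)) → V = T → F = F
So S2 is false.

True statements: 1 (S1).

1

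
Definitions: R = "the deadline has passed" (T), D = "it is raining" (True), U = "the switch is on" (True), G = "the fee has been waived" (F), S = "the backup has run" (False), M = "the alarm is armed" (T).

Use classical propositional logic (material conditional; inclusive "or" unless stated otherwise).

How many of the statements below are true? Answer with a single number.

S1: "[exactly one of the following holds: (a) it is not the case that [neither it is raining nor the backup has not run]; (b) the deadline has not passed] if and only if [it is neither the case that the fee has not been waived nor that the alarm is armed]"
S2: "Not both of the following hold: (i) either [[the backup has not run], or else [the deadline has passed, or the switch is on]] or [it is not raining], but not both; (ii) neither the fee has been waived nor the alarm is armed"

S1: Parsed as (¬(D ↓ ¬S) ⊕ ¬R) ↔ (¬G ↓ M)

¬S = ¬F = T
D ↓ ¬S = T ↓ T = F
¬(D ↓ ¬S) = ¬F = T
¬R = ¬T = F
¬(D ↓ ¬S) ⊕ ¬R = T ⊕ F = T
¬G = ¬F = T
¬G ↓ M = T ↓ T = F
(¬(D ↓ ¬S) ⊕ ¬R) ↔ (¬G ↓ M) = T ↔ F = F
So S1 is false.

S2: This is ((¬S ∨ (R ∨ U)) ⊕ ¬D) ↑ (G ↓ M).

¬S = ¬F = T
R ∨ U = T ∨ T = T
¬S ∨ (R ∨ U) = T ∨ T = T
¬D = ¬T = F
(¬S ∨ (R ∨ U)) ⊕ ¬D = T ⊕ F = T
G ↓ M = F ↓ T = F
((¬S ∨ (R ∨ U)) ⊕ ¬D) ↑ (G ↓ M) = T ↑ F = T
Hence S2 is true.

1 of the 2 statements is true (S2).

1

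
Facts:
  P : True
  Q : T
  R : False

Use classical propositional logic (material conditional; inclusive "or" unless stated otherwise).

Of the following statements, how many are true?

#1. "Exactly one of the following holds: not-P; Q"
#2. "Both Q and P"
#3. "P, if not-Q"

3

#1: Parsed as ¬P ⊕ Q

¬P = ¬T = F
¬P ⊕ Q = F ⊕ T = T
Hence #1 is true.

#2: Parsed as Q ∧ P

Q ∧ P = T ∧ T = T
Thus #2 is true.

#3: In symbols: ¬Q → P

¬Q = ¬T = F
¬Q → P = F → T = T
Hence #3 is true.

Count: 3.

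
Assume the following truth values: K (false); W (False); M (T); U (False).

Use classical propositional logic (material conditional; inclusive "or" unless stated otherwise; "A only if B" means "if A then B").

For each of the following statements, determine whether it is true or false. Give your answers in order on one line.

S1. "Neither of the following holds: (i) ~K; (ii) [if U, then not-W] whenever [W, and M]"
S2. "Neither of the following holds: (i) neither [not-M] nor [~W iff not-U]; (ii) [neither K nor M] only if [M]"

S1 false; S2 false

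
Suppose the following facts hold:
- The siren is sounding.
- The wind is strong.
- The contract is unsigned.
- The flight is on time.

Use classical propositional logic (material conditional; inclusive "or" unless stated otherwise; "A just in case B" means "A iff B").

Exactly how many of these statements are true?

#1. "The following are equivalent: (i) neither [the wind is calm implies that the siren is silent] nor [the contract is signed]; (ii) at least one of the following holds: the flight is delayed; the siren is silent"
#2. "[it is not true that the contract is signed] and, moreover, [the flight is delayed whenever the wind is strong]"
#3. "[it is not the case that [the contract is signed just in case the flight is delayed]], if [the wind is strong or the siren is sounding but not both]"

Let Q = "the wind is strong" (T), P = "the siren is sounding" (T), R = "the contract is signed" (F), S = "the flight is delayed" (F).

#1: This is ((~Q -> ~P) nor R) <-> (S | ~P).

~Q = ~T = F
~P = ~T = F
~Q -> ~P = F -> F = T
(~Q -> ~P) nor R = T nor F = F
~P = ~T = F
S | ~P = F | F = F
((~Q -> ~P) nor R) <-> (S | ~P) = F <-> F = T
So #1 is true.

#2: Parsed as ~R & (Q -> S)

~R = ~F = T
Q -> S = T -> F = F
~R & (Q -> S) = T & F = F
So #2 is false.

#3: This is (Q xor P) -> ~(R <-> S).

Q xor P = T xor T = F
R <-> S = F <-> F = T
~(R <-> S) = ~T = F
(Q xor P) -> ~(R <-> S) = F -> F = T
Thus #3 is true.

Count: 2.

2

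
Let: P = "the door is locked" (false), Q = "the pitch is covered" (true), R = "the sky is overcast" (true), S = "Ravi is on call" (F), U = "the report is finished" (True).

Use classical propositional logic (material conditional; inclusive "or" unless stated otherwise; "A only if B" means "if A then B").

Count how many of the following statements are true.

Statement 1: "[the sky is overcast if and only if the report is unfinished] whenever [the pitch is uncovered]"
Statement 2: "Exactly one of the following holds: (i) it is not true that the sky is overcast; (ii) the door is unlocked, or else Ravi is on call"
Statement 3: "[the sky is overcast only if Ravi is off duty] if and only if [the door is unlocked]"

3

Statement 1: Formalization: not Q -> (R iff not U)

not Q = not True = False
not U = not True = False
R iff not U = True iff False = False
not Q -> (R iff not U) = False -> False = True
Thus Statement 1 is true.

Statement 2: This is not R xor (not P or S).

not R = not True = False
not P = not False = True
not P or S = True or False = True
not R xor (not P or S) = False xor True = True
Thus Statement 2 is true.

Statement 3: Parsed as (R -> not S) iff not P

not S = not False = True
R -> not S = True -> True = True
not P = not False = True
(R -> not S) iff not P = True iff True = True
Hence Statement 3 is true.

3 of the 3 statements are true.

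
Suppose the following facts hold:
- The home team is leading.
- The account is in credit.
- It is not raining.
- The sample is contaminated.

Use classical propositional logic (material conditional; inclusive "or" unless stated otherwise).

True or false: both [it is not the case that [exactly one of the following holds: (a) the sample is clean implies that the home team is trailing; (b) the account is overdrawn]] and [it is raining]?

False.

Let N = "the sample is contaminated" (T), U = "the home team is leading" (T), Q = "the account is overdrawn" (F), M = "it is raining" (F).
Formalization: ~((~N -> ~U) xor Q) & M

~N = ~T = F
~U = ~T = F
~N -> ~U = F -> F = T
(~N -> ~U) xor Q = T xor F = T
~((~N -> ~U) xor Q) = ~T = F
~((~N -> ~U) xor Q) & M = F & F = F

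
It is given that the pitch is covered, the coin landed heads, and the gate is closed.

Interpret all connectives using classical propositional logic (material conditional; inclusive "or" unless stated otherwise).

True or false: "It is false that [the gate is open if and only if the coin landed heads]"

The statement is true.

Let R = "the gate is open" (False), Q = "the coin landed heads" (True).
This is not (R iff Q).

R iff Q = False iff True = False
not (R iff Q) = not False = True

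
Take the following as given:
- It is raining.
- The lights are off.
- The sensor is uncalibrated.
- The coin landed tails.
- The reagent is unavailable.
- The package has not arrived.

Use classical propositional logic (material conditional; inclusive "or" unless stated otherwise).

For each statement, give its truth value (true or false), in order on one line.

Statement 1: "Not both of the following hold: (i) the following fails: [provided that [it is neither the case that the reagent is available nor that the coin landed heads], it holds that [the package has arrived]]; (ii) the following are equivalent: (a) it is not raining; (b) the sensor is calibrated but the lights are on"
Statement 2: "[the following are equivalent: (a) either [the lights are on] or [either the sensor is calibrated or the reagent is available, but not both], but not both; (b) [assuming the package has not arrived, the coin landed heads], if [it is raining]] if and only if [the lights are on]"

Statement 1 false / Statement 2 false

Let U = "the reagent is available" (False), S = "the coin landed heads" (False), V = "the package has arrived" (False), P = "it is raining" (True), R = "the sensor is calibrated" (False), Q = "the lights are on" (False).

Statement 1: In symbols: not ((U nor S) -> V) nand (not P iff (R and Q))

U nor S = False nor False = True
(U nor S) -> V = True -> False = False
not ((U nor S) -> V) = not False = True
not P = not True = False
R and Q = False and False = False
not P iff (R and Q) = False iff False = True
not ((U nor S) -> V) nand (not P iff (R and Q)) = True nand True = False
Thus Statement 1 is false.

Statement 2: Parsed as ((Q xor (R xor U)) iff (P -> (not V -> S))) iff Q

R xor U = False xor False = False
Q xor (R xor U) = False xor False = False
not V = not False = True
not V -> S = True -> False = False
P -> (not V -> S) = True -> False = False
(Q xor (R xor U)) iff (P -> (not V -> S)) = False iff False = True
((Q xor (R xor U)) iff (P -> (not V -> S))) iff Q = True iff False = False
Hence Statement 2 is false.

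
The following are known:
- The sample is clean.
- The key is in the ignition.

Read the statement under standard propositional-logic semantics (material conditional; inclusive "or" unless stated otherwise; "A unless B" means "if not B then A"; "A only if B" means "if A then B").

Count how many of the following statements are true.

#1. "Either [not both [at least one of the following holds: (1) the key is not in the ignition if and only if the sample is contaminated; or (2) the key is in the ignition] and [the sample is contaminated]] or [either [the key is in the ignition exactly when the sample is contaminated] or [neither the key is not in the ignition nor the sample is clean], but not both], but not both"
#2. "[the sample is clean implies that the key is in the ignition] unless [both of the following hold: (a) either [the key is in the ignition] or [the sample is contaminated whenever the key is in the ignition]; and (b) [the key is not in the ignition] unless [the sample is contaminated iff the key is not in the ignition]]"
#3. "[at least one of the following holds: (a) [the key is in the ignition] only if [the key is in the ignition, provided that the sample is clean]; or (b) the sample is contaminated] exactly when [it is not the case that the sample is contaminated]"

Let R = "the key is in the ignition" (T), G = "the sample is contaminated" (F).

#1: This is (((¬R ↔ G) ∨ R) ↑ G) ⊕ ((R ↔ G) ⊕ (¬R ↓ ¬G)).

¬R = ¬T = F
¬R ↔ G = F ↔ F = T
(¬R ↔ G) ∨ R = T ∨ T = T
((¬R ↔ G) ∨ R) ↑ G = T ↑ F = T
R ↔ G = T ↔ F = F
¬R = ¬T = F
¬G = ¬F = T
¬R ↓ ¬G = F ↓ T = F
(R ↔ G) ⊕ (¬R ↓ ¬G) = F ⊕ F = F
(((¬R ↔ G) ∨ R) ↑ G) ⊕ ((R ↔ G) ⊕ (¬R ↓ ¬G)) = T ⊕ F = T
Thus #1 is true.

#2: This is (¬G → R) ∨ ((R ∨ (R → G)) ∧ (¬R ∨ (G ↔ ¬R))).

¬G = ¬F = T
¬G → R = T → T = T
R → G = T → F = F
R ∨ (R → G) = T ∨ F = T
¬R = ¬T = F
¬R = ¬T = F
G ↔ ¬R = F ↔ F = T
¬R ∨ (G ↔ ¬R) = F ∨ T = T
(R ∨ (R → G)) ∧ (¬R ∨ (G ↔ ¬R)) = T ∧ T = T
(¬G → R) ∨ ((R ∨ (R → G)) ∧ (¬R ∨ (G ↔ ¬R))) = T ∨ T = T
So #2 is true.

#3: Parsed as ((R → (¬G → R)) ∨ G) ↔ ¬G

¬G = ¬F = T
¬G → R = T → T = T
R → (¬G → R) = T → T = T
(R → (¬G → R)) ∨ G = T ∨ F = T
¬G = ¬F = T
((R → (¬G → R)) ∨ G) ↔ ¬G = T ↔ T = T
So #3 is true.

True statements: 3 (#1, #2, #3).

3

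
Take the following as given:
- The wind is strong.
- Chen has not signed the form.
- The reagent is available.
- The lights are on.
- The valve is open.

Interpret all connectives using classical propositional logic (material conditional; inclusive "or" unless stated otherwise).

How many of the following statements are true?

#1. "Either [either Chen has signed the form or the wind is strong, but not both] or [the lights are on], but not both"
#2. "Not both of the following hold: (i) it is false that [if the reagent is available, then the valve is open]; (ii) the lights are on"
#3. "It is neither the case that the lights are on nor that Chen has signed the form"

Let V = "Chen has signed the form" (F), N = "the wind is strong" (T), Q = "the lights are on" (T), M = "the reagent is available" (T), R = "the valve is open" (T).

#1: Parsed as (V xor N) xor Q

V xor N = F xor T = T
(V xor N) xor Q = T xor T = F
So #1 is false.

#2: In symbols: ~(M -> R) nand Q

M -> R = T -> T = T
~(M -> R) = ~T = F
~(M -> R) nand Q = F nand T = T
So #2 is true.

#3: Parsed as Q nor V

Q nor V = T nor F = F
Thus #3 is false.

Count: 1.

1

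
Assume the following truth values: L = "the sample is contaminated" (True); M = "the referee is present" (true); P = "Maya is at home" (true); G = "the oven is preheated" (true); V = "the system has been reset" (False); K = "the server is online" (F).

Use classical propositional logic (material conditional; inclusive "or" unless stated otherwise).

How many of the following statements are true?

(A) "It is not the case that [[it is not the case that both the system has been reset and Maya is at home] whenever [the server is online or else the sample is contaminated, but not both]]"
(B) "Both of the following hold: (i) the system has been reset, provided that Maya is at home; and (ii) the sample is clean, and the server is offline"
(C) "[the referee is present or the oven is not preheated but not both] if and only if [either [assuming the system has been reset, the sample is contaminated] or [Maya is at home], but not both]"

0

(A): This is ~((K xor L) -> (V nand P)).

K xor L = F xor T = T
V nand P = F nand T = T
(K xor L) -> (V nand P) = T -> T = T
~((K xor L) -> (V nand P)) = ~T = F
Thus (A) is false.

(B): This is (P -> V) & (~L & ~K).

P -> V = T -> F = F
~L = ~T = F
~K = ~F = T
~L & ~K = F & T = F
(P -> V) & (~L & ~K) = F & F = F
Hence (B) is false.

(C): Parsed as (M xor ~G) <-> ((V -> L) xor P)

~G = ~T = F
M xor ~G = T xor F = T
V -> L = F -> T = T
(V -> L) xor P = T xor T = F
(M xor ~G) <-> ((V -> L) xor P) = T <-> F = F
Thus (C) is false.

True statements: 0 (none).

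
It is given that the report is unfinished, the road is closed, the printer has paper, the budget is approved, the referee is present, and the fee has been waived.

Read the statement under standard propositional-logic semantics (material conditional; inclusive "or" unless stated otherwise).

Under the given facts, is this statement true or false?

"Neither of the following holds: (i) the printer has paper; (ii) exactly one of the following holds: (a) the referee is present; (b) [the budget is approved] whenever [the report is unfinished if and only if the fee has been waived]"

Let H = "the printer has paper" (T), L = "the referee is present" (T), S = "the report is finished" (F), G = "the fee has been waived" (T), M = "the budget is approved" (T).
Formalization: H nor (L xor ((~S <-> G) -> M))

~S = ~F = T
~S <-> G = T <-> T = T
(~S <-> G) -> M = T -> T = T
L xor ((~S <-> G) -> M) = T xor T = F
H nor (L xor ((~S <-> G) -> M)) = T nor F = F

false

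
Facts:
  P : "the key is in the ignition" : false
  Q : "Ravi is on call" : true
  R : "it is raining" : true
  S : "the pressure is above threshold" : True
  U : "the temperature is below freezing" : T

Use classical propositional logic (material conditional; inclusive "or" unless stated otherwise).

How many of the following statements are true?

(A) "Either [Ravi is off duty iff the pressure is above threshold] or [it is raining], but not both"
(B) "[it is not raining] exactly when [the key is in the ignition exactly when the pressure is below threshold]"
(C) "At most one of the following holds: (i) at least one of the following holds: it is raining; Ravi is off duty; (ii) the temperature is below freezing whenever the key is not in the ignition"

(A): In symbols: (~Q <-> S) xor R

~Q = ~T = F
~Q <-> S = F <-> T = F
(~Q <-> S) xor R = F xor T = T
Hence (A) is true.

(B): This is ~R <-> (P <-> ~S).

~R = ~T = F
~S = ~T = F
P <-> ~S = F <-> F = T
~R <-> (P <-> ~S) = F <-> T = F
So (B) is false.

(C): This is (R | ~Q) nand (~P -> U).

~Q = ~T = F
R | ~Q = T | F = T
~P = ~F = T
~P -> U = T -> T = T
(R | ~Q) nand (~P -> U) = T nand T = F
Hence (C) is false.

True statements: 1.

1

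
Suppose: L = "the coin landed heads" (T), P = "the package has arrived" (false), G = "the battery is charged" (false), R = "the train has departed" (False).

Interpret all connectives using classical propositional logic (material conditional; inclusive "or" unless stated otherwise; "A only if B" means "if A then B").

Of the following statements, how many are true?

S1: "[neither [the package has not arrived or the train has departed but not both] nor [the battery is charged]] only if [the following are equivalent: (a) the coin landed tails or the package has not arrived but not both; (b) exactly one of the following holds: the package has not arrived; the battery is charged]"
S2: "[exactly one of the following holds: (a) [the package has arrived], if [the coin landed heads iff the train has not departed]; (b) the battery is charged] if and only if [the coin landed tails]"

S1: Formalization: ((not P xor R) nor G) -> ((not L xor not P) iff (not P xor G))

not P = not False = True
not P xor R = True xor False = True
(not P xor R) nor G = True nor False = False
not L = not True = False
not P = not False = True
not L xor not P = False xor True = True
not P = not False = True
not P xor G = True xor False = True
(not L xor not P) iff (not P xor G) = True iff True = True
((not P xor R) nor G) -> ((not L xor not P) iff (not P xor G)) = False -> True = True
Thus S1 is true.

S2: Formalization: (((L iff not R) -> P) xor G) iff not L

not R = not False = True
L iff not R = True iff True = True
(L iff not R) -> P = True -> False = False
((L iff not R) -> P) xor G = False xor False = False
not L = not True = False
(((L iff not R) -> P) xor G) iff not L = False iff False = True
Hence S2 is true.

True statements: 2 (S1, S2).

2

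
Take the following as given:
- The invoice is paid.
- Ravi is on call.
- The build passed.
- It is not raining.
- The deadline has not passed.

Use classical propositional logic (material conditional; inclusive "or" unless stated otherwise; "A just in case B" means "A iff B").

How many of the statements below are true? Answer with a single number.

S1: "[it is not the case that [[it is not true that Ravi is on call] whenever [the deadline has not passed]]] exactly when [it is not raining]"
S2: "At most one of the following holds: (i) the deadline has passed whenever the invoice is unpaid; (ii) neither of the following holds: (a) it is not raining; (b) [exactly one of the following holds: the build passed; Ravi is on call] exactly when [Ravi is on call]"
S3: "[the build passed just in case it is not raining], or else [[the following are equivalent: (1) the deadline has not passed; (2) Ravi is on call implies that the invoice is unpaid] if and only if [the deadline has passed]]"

3

Let W = "the deadline has passed" (False), Q = "Ravi is on call" (True), H = "it is raining" (False), S = "the invoice is paid" (True), P = "the build passed" (True).

S1: Formalization: not (not W -> not Q) iff not H

not W = not False = True
not Q = not True = False
not W -> not Q = True -> False = False
not (not W -> not Q) = not False = True
not H = not False = True
not (not W -> not Q) iff not H = True iff True = True
So S1 is true.

S2: Parsed as (not S -> W) nand (not H nor ((P xor Q) iff Q))

not S = not True = False
not S -> W = False -> False = True
not H = not False = True
P xor Q = True xor True = False
(P xor Q) iff Q = False iff True = False
not H nor ((P xor Q) iff Q) = True nor False = False
(not S -> W) nand (not H nor ((P xor Q) iff Q)) = True nand False = True
So S2 is true.

S3: This is (P iff not H) or ((not W iff (Q -> not S)) iff W).

not H = not False = True
P iff not H = True iff True = True
not W = not False = True
not S = not True = False
Q -> not S = True -> False = False
not W iff (Q -> not S) = True iff False = False
(not W iff (Q -> not S)) iff W = False iff False = True
(P iff not H) or ((not W iff (Q -> not S)) iff W) = True or True = True
Thus S3 is true.

True statements: 3.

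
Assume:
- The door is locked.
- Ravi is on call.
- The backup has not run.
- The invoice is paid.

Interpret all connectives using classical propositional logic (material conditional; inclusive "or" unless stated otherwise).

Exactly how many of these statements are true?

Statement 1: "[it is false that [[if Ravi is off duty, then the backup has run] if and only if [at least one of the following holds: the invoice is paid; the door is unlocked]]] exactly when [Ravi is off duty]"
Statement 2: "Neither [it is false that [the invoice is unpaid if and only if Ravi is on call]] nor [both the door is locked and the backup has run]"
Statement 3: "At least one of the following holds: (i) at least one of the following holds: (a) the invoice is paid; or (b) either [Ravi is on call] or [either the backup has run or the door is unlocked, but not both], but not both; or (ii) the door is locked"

2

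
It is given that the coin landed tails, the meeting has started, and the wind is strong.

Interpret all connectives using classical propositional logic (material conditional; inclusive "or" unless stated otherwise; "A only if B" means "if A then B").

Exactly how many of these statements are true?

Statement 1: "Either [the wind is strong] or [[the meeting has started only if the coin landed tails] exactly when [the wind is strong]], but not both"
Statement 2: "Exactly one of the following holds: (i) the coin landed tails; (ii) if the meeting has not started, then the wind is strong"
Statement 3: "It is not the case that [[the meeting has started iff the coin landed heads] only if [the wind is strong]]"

0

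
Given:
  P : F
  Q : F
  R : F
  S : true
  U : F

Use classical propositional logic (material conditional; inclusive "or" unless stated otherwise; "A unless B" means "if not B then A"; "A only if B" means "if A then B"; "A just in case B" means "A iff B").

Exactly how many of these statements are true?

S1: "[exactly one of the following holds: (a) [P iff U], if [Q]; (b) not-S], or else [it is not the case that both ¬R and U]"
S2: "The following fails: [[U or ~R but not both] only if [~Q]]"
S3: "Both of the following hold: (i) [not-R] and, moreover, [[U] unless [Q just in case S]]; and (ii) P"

S1: Parsed as ((Q → (P ↔ U)) ⊕ ¬S) ∨ (¬R ↑ U)

P ↔ U = F ↔ F = T
Q → (P ↔ U) = F → T = T
¬S = ¬T = F
(Q → (P ↔ U)) ⊕ ¬S = T ⊕ F = T
¬R = ¬F = T
¬R ↑ U = T ↑ F = T
((Q → (P ↔ U)) ⊕ ¬S) ∨ (¬R ↑ U) = T ∨ T = T
Thus S1 is true.

S2: In symbols: ¬((U ⊕ ¬R) → ¬Q)

¬R = ¬F = T
U ⊕ ¬R = F ⊕ T = T
¬Q = ¬F = T
(U ⊕ ¬R) → ¬Q = T → T = T
¬((U ⊕ ¬R) → ¬Q) = ¬T = F
So S2 is false.

S3: In symbols: (¬R ∧ (U ∨ (Q ↔ S))) ∧ P

¬R = ¬F = T
Q ↔ S = F ↔ T = F
U ∨ (Q ↔ S) = F ∨ F = F
¬R ∧ (U ∨ (Q ↔ S)) = T ∧ F = F
(¬R ∧ (U ∨ (Q ↔ S))) ∧ P = F ∧ F = F
Thus S3 is false.

1 of the 3 statements is true (S1).

1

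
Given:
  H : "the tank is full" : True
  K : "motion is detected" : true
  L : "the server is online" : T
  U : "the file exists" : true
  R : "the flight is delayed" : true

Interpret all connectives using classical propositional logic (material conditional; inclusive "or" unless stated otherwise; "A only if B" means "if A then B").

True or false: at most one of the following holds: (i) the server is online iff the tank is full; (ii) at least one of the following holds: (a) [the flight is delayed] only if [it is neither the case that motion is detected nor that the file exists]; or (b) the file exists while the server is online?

Values: L=T, H=T, R=T, K=T, U=T.
This is (L <-> H) nand ((R -> (K nor U)) | (U & L)).

L <-> H = T <-> T = T
K nor U = T nor T = F
R -> (K nor U) = T -> F = F
U & L = T & T = T
(R -> (K nor U)) | (U & L) = F | T = T
(L <-> H) nand ((R -> (K nor U)) | (U & L)) = T nand T = F

False.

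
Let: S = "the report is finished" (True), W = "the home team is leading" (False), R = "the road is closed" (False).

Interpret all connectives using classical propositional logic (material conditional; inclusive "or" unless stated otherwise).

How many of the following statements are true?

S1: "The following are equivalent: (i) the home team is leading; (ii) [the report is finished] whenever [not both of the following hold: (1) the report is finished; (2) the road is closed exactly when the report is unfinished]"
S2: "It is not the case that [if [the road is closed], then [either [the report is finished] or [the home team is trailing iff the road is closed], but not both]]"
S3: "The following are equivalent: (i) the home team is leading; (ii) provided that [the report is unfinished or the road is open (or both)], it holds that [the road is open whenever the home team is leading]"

0

S1: Parsed as W <-> ((S nand (R <-> ~S)) -> S)

~S = ~T = F
R <-> ~S = F <-> F = T
S nand (R <-> ~S) = T nand T = F
(S nand (R <-> ~S)) -> S = F -> T = T
W <-> ((S nand (R <-> ~S)) -> S) = F <-> T = F
Thus S1 is false.

S2: Parsed as ~(R -> (S xor (~W <-> R)))

~W = ~F = T
~W <-> R = T <-> F = F
S xor (~W <-> R) = T xor F = T
R -> (S xor (~W <-> R)) = F -> T = T
~(R -> (S xor (~W <-> R))) = ~T = F
Hence S2 is false.

S3: Formalization: W <-> ((~S | ~R) -> (W -> ~R))

~S = ~T = F
~R = ~F = T
~S | ~R = F | T = T
~R = ~F = T
W -> ~R = F -> T = T
(~S | ~R) -> (W -> ~R) = T -> T = T
W <-> ((~S | ~R) -> (W -> ~R)) = F <-> T = F
Thus S3 is false.

Count: 0.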